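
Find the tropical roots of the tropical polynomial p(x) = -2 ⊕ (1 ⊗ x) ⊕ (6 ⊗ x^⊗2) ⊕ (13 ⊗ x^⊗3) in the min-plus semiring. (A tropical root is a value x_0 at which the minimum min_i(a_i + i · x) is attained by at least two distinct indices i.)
Roots: {-7, -5, -3}

Each tropical root is a break point of the lower envelope of the lines y = a_i + i · x (there are 4 lines, with slopes 0, 1, ..., 3). Only the lines that attain the minimum somewhere contribute to roots; other lines are dominated. Here the surviving (envelope) indices are i = 3, i = 2, i = 1, i = 0.
Intersections between consecutive envelope lines give the roots: for adjacent envelope indices i < j the intersection is x = (a_i − a_j) / (j − i). Reading off the sorted break points: {-7, -5, -3}.
Verification: at each break x_0, at least two indices attain the minimum of min_i(a_i + i · x_0).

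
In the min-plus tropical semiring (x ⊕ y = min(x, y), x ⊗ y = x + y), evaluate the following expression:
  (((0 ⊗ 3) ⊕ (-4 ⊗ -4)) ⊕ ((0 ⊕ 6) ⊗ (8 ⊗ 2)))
(((0 ⊗ 3) ⊕ (-4 ⊗ -4)) ⊕ ((0 ⊕ 6) ⊗ (8 ⊗ 2))) = -8

Expand innermost to outermost. Recall ⊕ takes the minimum of its arguments and ⊗ takes their sum. Working out the expression (((0 ⊗ 3) ⊕ (-4 ⊗ -4)) ⊕ ((0 ⊕ 6) ⊗ (8 ⊗ 2))) gives -8.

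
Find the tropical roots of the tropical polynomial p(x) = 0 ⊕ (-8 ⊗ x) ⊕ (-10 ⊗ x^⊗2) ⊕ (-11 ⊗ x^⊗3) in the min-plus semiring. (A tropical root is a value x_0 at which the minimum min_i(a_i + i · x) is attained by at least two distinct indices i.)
Roots: {1, 2, 8}

Each tropical root is a break point of the lower envelope of the lines y = a_i + i · x (there are 4 lines, with slopes 0, 1, ..., 3). Only the lines that attain the minimum somewhere contribute to roots; other lines are dominated. Here the surviving (envelope) indices are i = 3, i = 2, i = 1, i = 0.
Intersections between consecutive envelope lines give the roots: for adjacent envelope indices i < j the intersection is x = (a_i − a_j) / (j − i). Reading off the sorted break points: {1, 2, 8}.
Verification: at each break x_0, at least two indices attain the minimum of min_i(a_i + i · x_0).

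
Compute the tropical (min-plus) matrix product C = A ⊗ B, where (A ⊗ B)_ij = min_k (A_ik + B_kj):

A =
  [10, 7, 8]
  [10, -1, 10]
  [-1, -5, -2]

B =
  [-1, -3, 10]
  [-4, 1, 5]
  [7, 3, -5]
A ⊗ B =
  [3, 7, 3]
  [-5, 0, 4]
  [-9, -4, -7]

Apply the min-plus product entry-by-entry:
  C[0][0] = min over k of (A[0][0] + B[0][0] = 10 + -1 = 9, A[0][1] + B[1][0] = 7 + -4 = 3, A[0][2] + B[2][0] = 8 + 7 = 15) = 3 (attained at k = 1)
  C[0][1] = min over k of (A[0][0] + B[0][1] = 10 + -3 = 7, A[0][1] + B[1][1] = 7 + 1 = 8, A[0][2] + B[2][1] = 8 + 3 = 11) = 7 (attained at k = 0)
  C[0][2] = min over k of (A[0][0] + B[0][2] = 10 + 10 = 20, A[0][1] + B[1][2] = 7 + 5 = 12, A[0][2] + B[2][2] = 8 + -5 = 3) = 3 (attained at k = 2)
  C[1][0] = min over k of (A[1][0] + B[0][0] = 10 + -1 = 9, A[1][1] + B[1][0] = -1 + -4 = -5, A[1][2] + B[2][0] = 10 + 7 = 17) = -5 (attained at k = 1)
  C[1][1] = min over k of (A[1][0] + B[0][1] = 10 + -3 = 7, A[1][1] + B[1][1] = -1 + 1 = 0, A[1][2] + B[2][1] = 10 + 3 = 13) = 0 (attained at k = 1)
  C[1][2] = min over k of (A[1][0] + B[0][2] = 10 + 10 = 20, A[1][1] + B[1][2] = -1 + 5 = 4, A[1][2] + B[2][2] = 10 + -5 = 5) = 4 (attained at k = 1)
  C[2][0] = min over k of (A[2][0] + B[0][0] = -1 + -1 = -2, A[2][1] + B[1][0] = -5 + -4 = -9, A[2][2] + B[2][0] = -2 + 7 = 5) = -9 (attained at k = 1)
  C[2][1] = min over k of (A[2][0] + B[0][1] = -1 + -3 = -4, A[2][1] + B[1][1] = -5 + 1 = -4, A[2][2] + B[2][1] = -2 + 3 = 1) = -4 (attained at k = 0)
  C[2][2] = min over k of (A[2][0] + B[0][2] = -1 + 10 = 9, A[2][1] + B[1][2] = -5 + 5 = 0, A[2][2] + B[2][2] = -2 + -5 = -7) = -7 (attained at k = 2)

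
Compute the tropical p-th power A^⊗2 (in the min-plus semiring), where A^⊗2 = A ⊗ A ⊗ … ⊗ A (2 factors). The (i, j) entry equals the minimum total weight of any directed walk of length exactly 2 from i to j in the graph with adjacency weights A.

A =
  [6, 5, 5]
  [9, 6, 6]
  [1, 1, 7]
A^⊗2 =
  [6, 6, 11]
  [7, 7, 12]
  [7, 6, 6]

Each entry (A^⊗2)_ij equals the minimum over all length-2 walks i = v_0 → v_1 → … → v_2 = j of Σ_t A[v_t][v_{t+1}]. For example, for (i, j) = (0, 2) we minimise over 3 possible intermediate vertex sequences; the minimum is 11, attained along the walk 0 → 0 → 2.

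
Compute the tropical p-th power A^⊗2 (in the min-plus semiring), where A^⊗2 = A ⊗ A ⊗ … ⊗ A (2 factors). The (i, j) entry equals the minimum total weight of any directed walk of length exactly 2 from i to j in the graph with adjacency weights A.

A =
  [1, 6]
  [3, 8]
A^⊗2 =
  [2, 7]
  [4, 9]

Each entry (A^⊗2)_ij equals the minimum over all length-2 walks i = v_0 → v_1 → … → v_2 = j of Σ_t A[v_t][v_{t+1}]. For example, for (i, j) = (0, 1) we minimise over 2 possible intermediate vertex sequences; the minimum is 7, attained along the walk 0 → 0 → 1.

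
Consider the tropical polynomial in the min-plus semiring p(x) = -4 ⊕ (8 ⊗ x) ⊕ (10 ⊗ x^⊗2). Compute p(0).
p(0) = -4

A tropical monomial a ⊗ x^⊗i evaluates to a + i · x. Evaluating each term at x = 0:
  Term 0 contributes -4 + 0 · 0 = -4
  Term 1 contributes 8 + 1 · 0 = 8
  Term 2 contributes 10 + 2 · 0 = 10
p(0) = ⊕ of these = min[-4, 8, 10] = -4.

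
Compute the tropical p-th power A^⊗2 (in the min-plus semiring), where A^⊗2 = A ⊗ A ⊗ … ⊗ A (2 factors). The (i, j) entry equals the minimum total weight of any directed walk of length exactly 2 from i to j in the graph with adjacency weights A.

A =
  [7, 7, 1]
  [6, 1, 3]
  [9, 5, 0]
A^⊗2 =
  [10, 6, 1]
  [7, 2, 3]
  [9, 5, 0]

Each entry (A^⊗2)_ij equals the minimum over all length-2 walks i = v_0 → v_1 → … → v_2 = j of Σ_t A[v_t][v_{t+1}]. For example, for (i, j) = (0, 2) we minimise over 3 possible intermediate vertex sequences; the minimum is 1, attained along the walk 0 → 2 → 2.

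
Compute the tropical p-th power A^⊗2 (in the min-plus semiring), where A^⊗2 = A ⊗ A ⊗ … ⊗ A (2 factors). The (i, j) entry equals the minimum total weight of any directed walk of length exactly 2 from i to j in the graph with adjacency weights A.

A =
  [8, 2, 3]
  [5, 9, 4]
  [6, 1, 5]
A^⊗2 =
  [7, 4, 6]
  [10, 5, 8]
  [6, 6, 5]

Each entry (A^⊗2)_ij equals the minimum over all length-2 walks i = v_0 → v_1 → … → v_2 = j of Σ_t A[v_t][v_{t+1}]. For example, for (i, j) = (0, 2) we minimise over 3 possible intermediate vertex sequences; the minimum is 6, attained along the walk 0 → 1 → 2.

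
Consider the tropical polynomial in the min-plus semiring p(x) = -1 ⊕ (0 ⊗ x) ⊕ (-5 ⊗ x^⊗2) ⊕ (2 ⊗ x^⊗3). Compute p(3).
p(3) = -1

A tropical monomial a ⊗ x^⊗i evaluates to a + i · x. Evaluating each term at x = 3:
  Term 0 contributes -1 + 0 · 3 = -1
  Term 1 contributes 0 + 1 · 3 = 3
  Term 2 contributes -5 + 2 · 3 = 1
  Term 3 contributes 2 + 3 · 3 = 11
p(3) = ⊕ of these = min[-1, 3, 1, 11] = -1.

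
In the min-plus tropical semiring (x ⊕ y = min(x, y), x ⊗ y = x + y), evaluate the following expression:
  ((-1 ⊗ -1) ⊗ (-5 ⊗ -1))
((-1 ⊗ -1) ⊗ (-5 ⊗ -1)) = -8

Expand innermost to outermost. Recall ⊕ takes the minimum of its arguments and ⊗ takes their sum. Working out the expression ((-1 ⊗ -1) ⊗ (-5 ⊗ -1)) gives -8.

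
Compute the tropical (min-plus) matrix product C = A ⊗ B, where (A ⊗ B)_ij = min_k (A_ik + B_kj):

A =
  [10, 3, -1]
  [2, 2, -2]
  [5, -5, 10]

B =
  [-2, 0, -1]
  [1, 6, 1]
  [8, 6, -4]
A ⊗ B =
  [4, 5, -5]
  [0, 2, -6]
  [-4, 1, -4]

Apply the min-plus product entry-by-entry:
  C[0][0] = min over k of (A[0][0] + B[0][0] = 10 + -2 = 8, A[0][1] + B[1][0] = 3 + 1 = 4, A[0][2] + B[2][0] = -1 + 8 = 7) = 4 (attained at k = 1)
  C[0][1] = min over k of (A[0][0] + B[0][1] = 10 + 0 = 10, A[0][1] + B[1][1] = 3 + 6 = 9, A[0][2] + B[2][1] = -1 + 6 = 5) = 5 (attained at k = 2)
  C[0][2] = min over k of (A[0][0] + B[0][2] = 10 + -1 = 9, A[0][1] + B[1][2] = 3 + 1 = 4, A[0][2] + B[2][2] = -1 + -4 = -5) = -5 (attained at k = 2)
  C[1][0] = min over k of (A[1][0] + B[0][0] = 2 + -2 = 0, A[1][1] + B[1][0] = 2 + 1 = 3, A[1][2] + B[2][0] = -2 + 8 = 6) = 0 (attained at k = 0)
  C[1][1] = min over k of (A[1][0] + B[0][1] = 2 + 0 = 2, A[1][1] + B[1][1] = 2 + 6 = 8, A[1][2] + B[2][1] = -2 + 6 = 4) = 2 (attained at k = 0)
  C[1][2] = min over k of (A[1][0] + B[0][2] = 2 + -1 = 1, A[1][1] + B[1][2] = 2 + 1 = 3, A[1][2] + B[2][2] = -2 + -4 = -6) = -6 (attained at k = 2)
  C[2][0] = min over k of (A[2][0] + B[0][0] = 5 + -2 = 3, A[2][1] + B[1][0] = -5 + 1 = -4, A[2][2] + B[2][0] = 10 + 8 = 18) = -4 (attained at k = 1)
  C[2][1] = min over k of (A[2][0] + B[0][1] = 5 + 0 = 5, A[2][1] + B[1][1] = -5 + 6 = 1, A[2][2] + B[2][1] = 10 + 6 = 16) = 1 (attained at k = 1)
  C[2][2] = min over k of (A[2][0] + B[0][2] = 5 + -1 = 4, A[2][1] + B[1][2] = -5 + 1 = -4, A[2][2] + B[2][2] = 10 + -4 = 6) = -4 (attained at k = 1)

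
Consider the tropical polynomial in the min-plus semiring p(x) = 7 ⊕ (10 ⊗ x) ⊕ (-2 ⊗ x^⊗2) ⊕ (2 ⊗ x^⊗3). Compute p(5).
p(5) = 7

A tropical monomial a ⊗ x^⊗i evaluates to a + i · x. Evaluating each term at x = 5:
  Term 0 contributes 7 + 0 · 5 = 7
  Term 1 contributes 10 + 1 · 5 = 15
  Term 2 contributes -2 + 2 · 5 = 8
  Term 3 contributes 2 + 3 · 5 = 17
p(5) = ⊕ of these = min[7, 15, 8, 17] = 7.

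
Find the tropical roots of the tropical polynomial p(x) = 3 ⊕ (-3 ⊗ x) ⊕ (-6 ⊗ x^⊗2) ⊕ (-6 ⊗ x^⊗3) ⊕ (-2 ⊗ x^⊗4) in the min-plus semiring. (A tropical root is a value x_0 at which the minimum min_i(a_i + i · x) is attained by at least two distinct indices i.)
Roots: {-4, 0, 3, 6}

Each tropical root is a break point of the lower envelope of the lines y = a_i + i · x (there are 5 lines, with slopes 0, 1, ..., 4). Only the lines that attain the minimum somewhere contribute to roots; other lines are dominated. Here the surviving (envelope) indices are i = 4, i = 3, i = 2, i = 1, i = 0.
Intersections between consecutive envelope lines give the roots: for adjacent envelope indices i < j the intersection is x = (a_i − a_j) / (j − i). Reading off the sorted break points: {-4, 0, 3, 6}.
Verification: at each break x_0, at least two indices attain the minimum of min_i(a_i + i · x_0).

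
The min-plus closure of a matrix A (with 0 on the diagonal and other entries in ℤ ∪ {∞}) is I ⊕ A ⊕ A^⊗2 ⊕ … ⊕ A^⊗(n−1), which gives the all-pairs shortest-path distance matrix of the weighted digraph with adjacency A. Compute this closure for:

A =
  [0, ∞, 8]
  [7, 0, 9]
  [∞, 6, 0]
Closure =
  [0, 14, 8]
  [7, 0, 9]
  [13, 6, 0]

This is the Floyd-Warshall all-pairs shortest-path computation. For each intermediate vertex k = 0, 1, …, 2, update dist[i][j] ← min(dist[i][j], dist[i][k] + dist[k][j]). The final matrix gives, for each (i, j), the minimum total weight of any directed path from i to j (possibly empty when i = j).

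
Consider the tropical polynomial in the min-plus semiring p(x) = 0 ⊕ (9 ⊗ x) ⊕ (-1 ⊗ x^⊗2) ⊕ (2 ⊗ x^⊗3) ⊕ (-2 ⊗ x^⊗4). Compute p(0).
p(0) = -2

A tropical monomial a ⊗ x^⊗i evaluates to a + i · x. Evaluating each term at x = 0:
  Term 0 contributes 0 + 0 · 0 = 0
  Term 1 contributes 9 + 1 · 0 = 9
  Term 2 contributes -1 + 2 · 0 = -1
  Term 3 contributes 2 + 3 · 0 = 2
  Term 4 contributes -2 + 4 · 0 = -2
p(0) = ⊕ of these = min[0, 9, -1, 2, -2] = -2.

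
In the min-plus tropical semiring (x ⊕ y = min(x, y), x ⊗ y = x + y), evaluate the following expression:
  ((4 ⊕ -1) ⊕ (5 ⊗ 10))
((4 ⊕ -1) ⊕ (5 ⊗ 10)) = -1

Expand innermost to outermost. Recall ⊕ takes the minimum of its arguments and ⊗ takes their sum. Working out the expression ((4 ⊕ -1) ⊕ (5 ⊗ 10)) gives -1.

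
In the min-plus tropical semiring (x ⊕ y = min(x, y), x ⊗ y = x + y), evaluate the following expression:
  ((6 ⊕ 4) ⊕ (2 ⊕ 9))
((6 ⊕ 4) ⊕ (2 ⊕ 9)) = 2

Expand innermost to outermost. Recall ⊕ takes the minimum of its arguments and ⊗ takes their sum. Working out the expression ((6 ⊕ 4) ⊕ (2 ⊕ 9)) gives 2.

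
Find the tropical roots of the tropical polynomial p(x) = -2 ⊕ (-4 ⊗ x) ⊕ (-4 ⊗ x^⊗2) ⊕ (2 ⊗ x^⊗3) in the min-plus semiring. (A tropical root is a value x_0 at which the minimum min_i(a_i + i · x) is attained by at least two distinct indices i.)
Roots: {-6, 0, 2}

Each tropical root is a break point of the lower envelope of the lines y = a_i + i · x (there are 4 lines, with slopes 0, 1, ..., 3). Only the lines that attain the minimum somewhere contribute to roots; other lines are dominated. Here the surviving (envelope) indices are i = 3, i = 2, i = 1, i = 0.
Intersections between consecutive envelope lines give the roots: for adjacent envelope indices i < j the intersection is x = (a_i − a_j) / (j − i). Reading off the sorted break points: {-6, 0, 2}.
Verification: at each break x_0, at least two indices attain the minimum of min_i(a_i + i · x_0).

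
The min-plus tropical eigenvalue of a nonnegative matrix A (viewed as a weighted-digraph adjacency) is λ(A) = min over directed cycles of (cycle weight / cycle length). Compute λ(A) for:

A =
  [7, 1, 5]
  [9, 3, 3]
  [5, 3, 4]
λ(A) = 3

Enumerate directed cycles and compute their means (weight / length). Sample:
  cycle 0 → 0: weight = 7, length = 1, mean = 7/1 ≈ 7.000
  cycle 1 → 1: weight = 3, length = 1, mean = 3/1 ≈ 3.000
  cycle 2 → 2: weight = 4, length = 1, mean = 4/1 ≈ 4.000
  cycle 0 → 1 → 0: weight = 10, length = 2, mean = 10/2 ≈ 5.000
  cycle 0 → 2 → 0: weight = 10, length = 2, mean = 10/2 ≈ 5.000
  cycle 1 → 0 → 1: weight = 10, length = 2, mean = 10/2 ≈ 5.000
Minimum mean = 3.000, attained e.g. along the cycle 1 → 1 with weight 3 and length 1. So λ(A) = 3/1 = 3.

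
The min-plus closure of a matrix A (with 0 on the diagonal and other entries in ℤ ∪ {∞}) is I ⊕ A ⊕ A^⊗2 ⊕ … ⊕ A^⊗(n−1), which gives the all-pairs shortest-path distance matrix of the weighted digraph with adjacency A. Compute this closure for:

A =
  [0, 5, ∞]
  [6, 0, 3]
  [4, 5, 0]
Closure =
  [0, 5, 8]
  [6, 0, 3]
  [4, 5, 0]

This is the Floyd-Warshall all-pairs shortest-path computation. For each intermediate vertex k = 0, 1, …, 2, update dist[i][j] ← min(dist[i][j], dist[i][k] + dist[k][j]). The final matrix gives, for each (i, j), the minimum total weight of any directed path from i to j (possibly empty when i = j).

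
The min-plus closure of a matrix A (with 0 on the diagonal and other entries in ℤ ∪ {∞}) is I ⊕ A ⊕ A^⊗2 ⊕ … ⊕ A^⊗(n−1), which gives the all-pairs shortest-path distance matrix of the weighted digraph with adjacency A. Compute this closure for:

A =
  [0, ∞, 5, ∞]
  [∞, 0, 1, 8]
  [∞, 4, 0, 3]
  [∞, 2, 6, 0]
Closure =
  [0, 9, 5, 8]
  [∞, 0, 1, 4]
  [∞, 4, 0, 3]
  [∞, 2, 3, 0]

This is the Floyd-Warshall all-pairs shortest-path computation. For each intermediate vertex k = 0, 1, …, 3, update dist[i][j] ← min(dist[i][j], dist[i][k] + dist[k][j]). The final matrix gives, for each (i, j), the minimum total weight of any directed path from i to j (possibly empty when i = j).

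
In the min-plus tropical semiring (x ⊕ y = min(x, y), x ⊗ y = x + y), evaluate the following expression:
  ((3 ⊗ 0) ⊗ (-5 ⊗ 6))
((3 ⊗ 0) ⊗ (-5 ⊗ 6)) = 4

Expand innermost to outermost. Recall ⊕ takes the minimum of its arguments and ⊗ takes their sum. Working out the expression ((3 ⊗ 0) ⊗ (-5 ⊗ 6)) gives 4.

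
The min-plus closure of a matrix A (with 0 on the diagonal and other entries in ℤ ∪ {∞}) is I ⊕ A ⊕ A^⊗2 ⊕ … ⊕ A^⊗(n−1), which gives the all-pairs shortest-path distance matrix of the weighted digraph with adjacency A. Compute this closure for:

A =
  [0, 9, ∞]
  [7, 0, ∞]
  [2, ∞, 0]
Closure =
  [0, 9, ∞]
  [7, 0, ∞]
  [2, 11, 0]

This is the Floyd-Warshall all-pairs shortest-path computation. For each intermediate vertex k = 0, 1, …, 2, update dist[i][j] ← min(dist[i][j], dist[i][k] + dist[k][j]). The final matrix gives, for each (i, j), the minimum total weight of any directed path from i to j (possibly empty when i = j).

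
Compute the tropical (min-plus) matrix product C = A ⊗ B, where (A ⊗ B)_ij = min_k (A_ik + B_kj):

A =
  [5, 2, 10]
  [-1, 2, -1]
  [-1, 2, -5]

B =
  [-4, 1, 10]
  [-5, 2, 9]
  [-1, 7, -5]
A ⊗ B =
  [-3, 4, 5]
  [-5, 0, -6]
  [-6, 0, -10]

Apply the min-plus product entry-by-entry:
  C[0][0] = min over k of (A[0][0] + B[0][0] = 5 + -4 = 1, A[0][1] + B[1][0] = 2 + -5 = -3, A[0][2] + B[2][0] = 10 + -1 = 9) = -3 (attained at k = 1)
  C[0][1] = min over k of (A[0][0] + B[0][1] = 5 + 1 = 6, A[0][1] + B[1][1] = 2 + 2 = 4, A[0][2] + B[2][1] = 10 + 7 = 17) = 4 (attained at k = 1)
  C[0][2] = min over k of (A[0][0] + B[0][2] = 5 + 10 = 15, A[0][1] + B[1][2] = 2 + 9 = 11, A[0][2] + B[2][2] = 10 + -5 = 5) = 5 (attained at k = 2)
  C[1][0] = min over k of (A[1][0] + B[0][0] = -1 + -4 = -5, A[1][1] + B[1][0] = 2 + -5 = -3, A[1][2] + B[2][0] = -1 + -1 = -2) = -5 (attained at k = 0)
  C[1][1] = min over k of (A[1][0] + B[0][1] = -1 + 1 = 0, A[1][1] + B[1][1] = 2 + 2 = 4, A[1][2] + B[2][1] = -1 + 7 = 6) = 0 (attained at k = 0)
  C[1][2] = min over k of (A[1][0] + B[0][2] = -1 + 10 = 9, A[1][1] + B[1][2] = 2 + 9 = 11, A[1][2] + B[2][2] = -1 + -5 = -6) = -6 (attained at k = 2)
  C[2][0] = min over k of (A[2][0] + B[0][0] = -1 + -4 = -5, A[2][1] + B[1][0] = 2 + -5 = -3, A[2][2] + B[2][0] = -5 + -1 = -6) = -6 (attained at k = 2)
  C[2][1] = min over k of (A[2][0] + B[0][1] = -1 + 1 = 0, A[2][1] + B[1][1] = 2 + 2 = 4, A[2][2] + B[2][1] = -5 + 7 = 2) = 0 (attained at k = 0)
  C[2][2] = min over k of (A[2][0] + B[0][2] = -1 + 10 = 9, A[2][1] + B[1][2] = 2 + 9 = 11, A[2][2] + B[2][2] = -5 + -5 = -10) = -10 (attained at k = 2)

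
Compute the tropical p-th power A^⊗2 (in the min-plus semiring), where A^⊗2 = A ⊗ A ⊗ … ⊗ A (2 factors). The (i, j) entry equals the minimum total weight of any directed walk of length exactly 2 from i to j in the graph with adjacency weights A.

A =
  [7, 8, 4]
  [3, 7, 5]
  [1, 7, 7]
A^⊗2 =
  [5, 11, 11]
  [6, 11, 7]
  [8, 9, 5]

Each entry (A^⊗2)_ij equals the minimum over all length-2 walks i = v_0 → v_1 → … → v_2 = j of Σ_t A[v_t][v_{t+1}]. For example, for (i, j) = (0, 2) we minimise over 3 possible intermediate vertex sequences; the minimum is 11, attained along the walk 0 → 0 → 2.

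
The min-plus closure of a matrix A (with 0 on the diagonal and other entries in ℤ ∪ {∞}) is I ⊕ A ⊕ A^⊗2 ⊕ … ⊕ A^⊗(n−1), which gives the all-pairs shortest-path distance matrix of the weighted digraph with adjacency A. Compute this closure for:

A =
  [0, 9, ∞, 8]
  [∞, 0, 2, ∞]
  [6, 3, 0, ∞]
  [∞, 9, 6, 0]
Closure =
  [0, 9, 11, 8]
  [8, 0, 2, 16]
  [6, 3, 0, 14]
  [12, 9, 6, 0]

This is the Floyd-Warshall all-pairs shortest-path computation. For each intermediate vertex k = 0, 1, …, 3, update dist[i][j] ← min(dist[i][j], dist[i][k] + dist[k][j]). The final matrix gives, for each (i, j), the minimum total weight of any directed path from i to j (possibly empty when i = j).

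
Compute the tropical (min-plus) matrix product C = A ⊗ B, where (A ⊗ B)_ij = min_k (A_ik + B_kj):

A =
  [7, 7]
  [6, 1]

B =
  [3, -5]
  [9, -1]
A ⊗ B =
  [10, 2]
  [9, 0]

Apply the min-plus product entry-by-entry:
  C[0][0] = min over k of (A[0][0] + B[0][0] = 7 + 3 = 10, A[0][1] + B[1][0] = 7 + 9 = 16) = 10 (attained at k = 0)
  C[0][1] = min over k of (A[0][0] + B[0][1] = 7 + -5 = 2, A[0][1] + B[1][1] = 7 + -1 = 6) = 2 (attained at k = 0)
  C[1][0] = min over k of (A[1][0] + B[0][0] = 6 + 3 = 9, A[1][1] + B[1][0] = 1 + 9 = 10) = 9 (attained at k = 0)
  C[1][1] = min over k of (A[1][0] + B[0][1] = 6 + -5 = 1, A[1][1] + B[1][1] = 1 + -1 = 0) = 0 (attained at k = 1)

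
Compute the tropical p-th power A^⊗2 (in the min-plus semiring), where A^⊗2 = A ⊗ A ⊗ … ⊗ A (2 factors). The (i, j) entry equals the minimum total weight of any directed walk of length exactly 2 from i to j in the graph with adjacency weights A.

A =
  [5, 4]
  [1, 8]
A^⊗2 =
  [5, 9]
  [6, 5]

Each entry (A^⊗2)_ij equals the minimum over all length-2 walks i = v_0 → v_1 → … → v_2 = j of Σ_t A[v_t][v_{t+1}]. For example, for (i, j) = (0, 1) we minimise over 2 possible intermediate vertex sequences; the minimum is 9, attained along the walk 0 → 0 → 1.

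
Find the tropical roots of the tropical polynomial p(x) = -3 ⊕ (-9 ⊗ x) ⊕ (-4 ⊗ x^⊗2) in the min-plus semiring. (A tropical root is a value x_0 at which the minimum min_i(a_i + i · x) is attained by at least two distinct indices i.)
Roots: {-5, 6}

Each tropical root is a break point of the lower envelope of the lines y = a_i + i · x (there are 3 lines, with slopes 0, 1, ..., 2). Only the lines that attain the minimum somewhere contribute to roots; other lines are dominated. Here the surviving (envelope) indices are i = 2, i = 1, i = 0.
Intersections between consecutive envelope lines give the roots: for adjacent envelope indices i < j the intersection is x = (a_i − a_j) / (j − i). Reading off the sorted break points: {-5, 6}.
Verification: at each break x_0, at least two indices attain the minimum of min_i(a_i + i · x_0).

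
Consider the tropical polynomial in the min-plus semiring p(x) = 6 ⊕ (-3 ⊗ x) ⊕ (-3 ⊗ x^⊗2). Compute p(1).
p(1) = -2

A tropical monomial a ⊗ x^⊗i evaluates to a + i · x. Evaluating each term at x = 1:
  Term 0 contributes 6 + 0 · 1 = 6
  Term 1 contributes -3 + 1 · 1 = -2
  Term 2 contributes -3 + 2 · 1 = -1
p(1) = ⊕ of these = min[6, -2, -1] = -2.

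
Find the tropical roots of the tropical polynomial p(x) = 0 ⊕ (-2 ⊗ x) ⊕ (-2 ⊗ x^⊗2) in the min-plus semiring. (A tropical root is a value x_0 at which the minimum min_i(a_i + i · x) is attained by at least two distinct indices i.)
Roots: {0, 2}

Each tropical root is a break point of the lower envelope of the lines y = a_i + i · x (there are 3 lines, with slopes 0, 1, ..., 2). Only the lines that attain the minimum somewhere contribute to roots; other lines are dominated. Here the surviving (envelope) indices are i = 2, i = 1, i = 0.
Intersections between consecutive envelope lines give the roots: for adjacent envelope indices i < j the intersection is x = (a_i − a_j) / (j − i). Reading off the sorted break points: {0, 2}.
Verification: at each break x_0, at least two indices attain the minimum of min_i(a_i + i · x_0).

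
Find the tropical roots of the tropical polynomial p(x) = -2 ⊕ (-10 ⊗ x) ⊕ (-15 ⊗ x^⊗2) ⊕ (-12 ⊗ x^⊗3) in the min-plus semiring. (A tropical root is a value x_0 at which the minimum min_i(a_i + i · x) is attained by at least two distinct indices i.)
Roots: {-3, 5, 8}

Each tropical root is a break point of the lower envelope of the lines y = a_i + i · x (there are 4 lines, with slopes 0, 1, ..., 3). Only the lines that attain the minimum somewhere contribute to roots; other lines are dominated. Here the surviving (envelope) indices are i = 3, i = 2, i = 1, i = 0.
Intersections between consecutive envelope lines give the roots: for adjacent envelope indices i < j the intersection is x = (a_i − a_j) / (j − i). Reading off the sorted break points: {-3, 5, 8}.
Verification: at each break x_0, at least two indices attain the minimum of min_i(a_i + i · x_0).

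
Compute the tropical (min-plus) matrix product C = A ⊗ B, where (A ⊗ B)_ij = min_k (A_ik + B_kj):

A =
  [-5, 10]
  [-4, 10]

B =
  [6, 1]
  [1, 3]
A ⊗ B =
  [1, -4]
  [2, -3]

Apply the min-plus product entry-by-entry:
  C[0][0] = min over k of (A[0][0] + B[0][0] = -5 + 6 = 1, A[0][1] + B[1][0] = 10 + 1 = 11) = 1 (attained at k = 0)
  C[0][1] = min over k of (A[0][0] + B[0][1] = -5 + 1 = -4, A[0][1] + B[1][1] = 10 + 3 = 13) = -4 (attained at k = 0)
  C[1][0] = min over k of (A[1][0] + B[0][0] = -4 + 6 = 2, A[1][1] + B[1][0] = 10 + 1 = 11) = 2 (attained at k = 0)
  C[1][1] = min over k of (A[1][0] + B[0][1] = -4 + 1 = -3, A[1][1] + B[1][1] = 10 + 3 = 13) = -3 (attained at k = 0)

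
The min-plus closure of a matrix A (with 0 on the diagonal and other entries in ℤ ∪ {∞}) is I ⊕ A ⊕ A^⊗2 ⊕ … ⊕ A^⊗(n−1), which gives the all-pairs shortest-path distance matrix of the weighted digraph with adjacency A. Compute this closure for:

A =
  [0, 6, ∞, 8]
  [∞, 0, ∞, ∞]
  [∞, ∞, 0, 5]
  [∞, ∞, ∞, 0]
Closure =
  [0, 6, ∞, 8]
  [∞, 0, ∞, ∞]
  [∞, ∞, 0, 5]
  [∞, ∞, ∞, 0]

This is the Floyd-Warshall all-pairs shortest-path computation. For each intermediate vertex k = 0, 1, …, 3, update dist[i][j] ← min(dist[i][j], dist[i][k] + dist[k][j]). The final matrix gives, for each (i, j), the minimum total weight of any directed path from i to j (possibly empty when i = j).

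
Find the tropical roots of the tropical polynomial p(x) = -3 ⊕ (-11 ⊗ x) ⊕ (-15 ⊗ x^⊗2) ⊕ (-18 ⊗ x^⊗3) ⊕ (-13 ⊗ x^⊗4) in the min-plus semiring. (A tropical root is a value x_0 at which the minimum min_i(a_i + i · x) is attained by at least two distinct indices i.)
Roots: {-5, 3, 4, 8}

Each tropical root is a break point of the lower envelope of the lines y = a_i + i · x (there are 5 lines, with slopes 0, 1, ..., 4). Only the lines that attain the minimum somewhere contribute to roots; other lines are dominated. Here the surviving (envelope) indices are i = 4, i = 3, i = 2, i = 1, i = 0.
Intersections between consecutive envelope lines give the roots: for adjacent envelope indices i < j the intersection is x = (a_i − a_j) / (j − i). Reading off the sorted break points: {-5, 3, 4, 8}.
Verification: at each break x_0, at least two indices attain the minimum of min_i(a_i + i · x_0).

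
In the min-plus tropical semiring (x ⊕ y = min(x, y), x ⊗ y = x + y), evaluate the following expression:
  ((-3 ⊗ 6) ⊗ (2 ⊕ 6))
((-3 ⊗ 6) ⊗ (2 ⊕ 6)) = 5

Expand innermost to outermost. Recall ⊕ takes the minimum of its arguments and ⊗ takes their sum. Working out the expression ((-3 ⊗ 6) ⊗ (2 ⊕ 6)) gives 5.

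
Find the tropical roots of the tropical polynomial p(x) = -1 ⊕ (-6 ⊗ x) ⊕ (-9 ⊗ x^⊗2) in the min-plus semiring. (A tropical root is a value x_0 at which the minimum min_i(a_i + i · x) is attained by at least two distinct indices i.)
Roots: {3, 5}

Each tropical root is a break point of the lower envelope of the lines y = a_i + i · x (there are 3 lines, with slopes 0, 1, ..., 2). Only the lines that attain the minimum somewhere contribute to roots; other lines are dominated. Here the surviving (envelope) indices are i = 2, i = 1, i = 0.
Intersections between consecutive envelope lines give the roots: for adjacent envelope indices i < j the intersection is x = (a_i − a_j) / (j − i). Reading off the sorted break points: {3, 5}.
Verification: at each break x_0, at least two indices attain the minimum of min_i(a_i + i · x_0).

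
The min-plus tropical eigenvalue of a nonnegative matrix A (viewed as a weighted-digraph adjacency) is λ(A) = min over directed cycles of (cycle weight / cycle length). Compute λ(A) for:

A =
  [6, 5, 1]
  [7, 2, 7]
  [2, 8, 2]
λ(A) = 3/2

Enumerate directed cycles and compute their means (weight / length). Sample:
  cycle 0 → 0: weight = 6, length = 1, mean = 6/1 ≈ 6.000
  cycle 1 → 1: weight = 2, length = 1, mean = 2/1 ≈ 2.000
  cycle 2 → 2: weight = 2, length = 1, mean = 2/1 ≈ 2.000
  cycle 0 → 1 → 0: weight = 12, length = 2, mean = 12/2 ≈ 6.000
  cycle 0 → 2 → 0: weight = 3, length = 2, mean = 3/2 ≈ 1.500
  cycle 1 → 0 → 1: weight = 12, length = 2, mean = 12/2 ≈ 6.000
Minimum mean = 1.500, attained e.g. along the cycle 0 → 2 → 0 with weight 3 and length 2. So λ(A) = 3/2 = 3/2.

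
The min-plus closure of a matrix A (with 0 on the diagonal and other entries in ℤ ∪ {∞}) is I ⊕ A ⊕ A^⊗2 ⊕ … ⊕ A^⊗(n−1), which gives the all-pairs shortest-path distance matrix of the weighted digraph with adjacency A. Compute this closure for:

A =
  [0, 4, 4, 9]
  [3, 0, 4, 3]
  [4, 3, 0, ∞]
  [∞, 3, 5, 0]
Closure =
  [0, 4, 4, 7]
  [3, 0, 4, 3]
  [4, 3, 0, 6]
  [6, 3, 5, 0]

This is the Floyd-Warshall all-pairs shortest-path computation. For each intermediate vertex k = 0, 1, …, 3, update dist[i][j] ← min(dist[i][j], dist[i][k] + dist[k][j]). The final matrix gives, for each (i, j), the minimum total weight of any directed path from i to j (possibly empty when i = j).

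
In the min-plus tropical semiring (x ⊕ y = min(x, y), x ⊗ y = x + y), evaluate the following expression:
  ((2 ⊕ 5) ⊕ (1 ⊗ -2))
((2 ⊕ 5) ⊕ (1 ⊗ -2)) = -1

Expand innermost to outermost. Recall ⊕ takes the minimum of its arguments and ⊗ takes their sum. Working out the expression ((2 ⊕ 5) ⊕ (1 ⊗ -2)) gives -1.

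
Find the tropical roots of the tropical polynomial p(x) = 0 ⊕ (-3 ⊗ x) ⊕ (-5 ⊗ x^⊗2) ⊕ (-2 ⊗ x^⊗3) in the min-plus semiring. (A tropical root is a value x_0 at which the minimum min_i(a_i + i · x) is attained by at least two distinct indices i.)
Roots: {-3, 2, 3}

Each tropical root is a break point of the lower envelope of the lines y = a_i + i · x (there are 4 lines, with slopes 0, 1, ..., 3). Only the lines that attain the minimum somewhere contribute to roots; other lines are dominated. Here the surviving (envelope) indices are i = 3, i = 2, i = 1, i = 0.
Intersections between consecutive envelope lines give the roots: for adjacent envelope indices i < j the intersection is x = (a_i − a_j) / (j − i). Reading off the sorted break points: {-3, 2, 3}.
Verification: at each break x_0, at least two indices attain the minimum of min_i(a_i + i · x_0).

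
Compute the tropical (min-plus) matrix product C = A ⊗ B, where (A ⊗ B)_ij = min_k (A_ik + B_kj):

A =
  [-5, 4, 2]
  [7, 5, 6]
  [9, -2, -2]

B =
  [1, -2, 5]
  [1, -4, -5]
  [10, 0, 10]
A ⊗ B =
  [-4, -7, -1]
  [6, 1, 0]
  [-1, -6, -7]

Apply the min-plus product entry-by-entry:
  C[0][0] = min over k of (A[0][0] + B[0][0] = -5 + 1 = -4, A[0][1] + B[1][0] = 4 + 1 = 5, A[0][2] + B[2][0] = 2 + 10 = 12) = -4 (attained at k = 0)
  C[0][1] = min over k of (A[0][0] + B[0][1] = -5 + -2 = -7, A[0][1] + B[1][1] = 4 + -4 = 0, A[0][2] + B[2][1] = 2 + 0 = 2) = -7 (attained at k = 0)
  C[0][2] = min over k of (A[0][0] + B[0][2] = -5 + 5 = 0, A[0][1] + B[1][2] = 4 + -5 = -1, A[0][2] + B[2][2] = 2 + 10 = 12) = -1 (attained at k = 1)
  C[1][0] = min over k of (A[1][0] + B[0][0] = 7 + 1 = 8, A[1][1] + B[1][0] = 5 + 1 = 6, A[1][2] + B[2][0] = 6 + 10 = 16) = 6 (attained at k = 1)
  C[1][1] = min over k of (A[1][0] + B[0][1] = 7 + -2 = 5, A[1][1] + B[1][1] = 5 + -4 = 1, A[1][2] + B[2][1] = 6 + 0 = 6) = 1 (attained at k = 1)
  C[1][2] = min over k of (A[1][0] + B[0][2] = 7 + 5 = 12, A[1][1] + B[1][2] = 5 + -5 = 0, A[1][2] + B[2][2] = 6 + 10 = 16) = 0 (attained at k = 1)
  C[2][0] = min over k of (A[2][0] + B[0][0] = 9 + 1 = 10, A[2][1] + B[1][0] = -2 + 1 = -1, A[2][2] + B[2][0] = -2 + 10 = 8) = -1 (attained at k = 1)
  C[2][1] = min over k of (A[2][0] + B[0][1] = 9 + -2 = 7, A[2][1] + B[1][1] = -2 + -4 = -6, A[2][2] + B[2][1] = -2 + 0 = -2) = -6 (attained at k = 1)
  C[2][2] = min over k of (A[2][0] + B[0][2] = 9 + 5 = 14, A[2][1] + B[1][2] = -2 + -5 = -7, A[2][2] + B[2][2] = -2 + 10 = 8) = -7 (attained at k = 1)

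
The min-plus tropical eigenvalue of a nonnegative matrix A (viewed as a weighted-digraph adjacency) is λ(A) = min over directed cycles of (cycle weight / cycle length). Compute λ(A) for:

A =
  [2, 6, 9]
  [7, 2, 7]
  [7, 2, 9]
λ(A) = 2

Enumerate directed cycles and compute their means (weight / length). Sample:
  cycle 0 → 0: weight = 2, length = 1, mean = 2/1 ≈ 2.000
  cycle 1 → 1: weight = 2, length = 1, mean = 2/1 ≈ 2.000
  cycle 2 → 2: weight = 9, length = 1, mean = 9/1 ≈ 9.000
  cycle 0 → 1 → 0: weight = 13, length = 2, mean = 13/2 ≈ 6.500
  cycle 0 → 2 → 0: weight = 16, length = 2, mean = 16/2 ≈ 8.000
  cycle 1 → 0 → 1: weight = 13, length = 2, mean = 13/2 ≈ 6.500
Minimum mean = 2.000, attained e.g. along the cycle 0 → 0 with weight 2 and length 1. So λ(A) = 2/1 = 2.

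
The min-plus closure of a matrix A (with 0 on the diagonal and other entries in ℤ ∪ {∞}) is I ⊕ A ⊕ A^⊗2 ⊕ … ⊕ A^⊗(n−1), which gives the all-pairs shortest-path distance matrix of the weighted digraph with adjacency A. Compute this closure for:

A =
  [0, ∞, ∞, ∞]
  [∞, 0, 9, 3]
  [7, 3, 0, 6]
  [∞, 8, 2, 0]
Closure =
  [0, ∞, ∞, ∞]
  [12, 0, 5, 3]
  [7, 3, 0, 6]
  [9, 5, 2, 0]

This is the Floyd-Warshall all-pairs shortest-path computation. For each intermediate vertex k = 0, 1, …, 3, update dist[i][j] ← min(dist[i][j], dist[i][k] + dist[k][j]). The final matrix gives, for each (i, j), the minimum total weight of any directed path from i to j (possibly empty when i = j).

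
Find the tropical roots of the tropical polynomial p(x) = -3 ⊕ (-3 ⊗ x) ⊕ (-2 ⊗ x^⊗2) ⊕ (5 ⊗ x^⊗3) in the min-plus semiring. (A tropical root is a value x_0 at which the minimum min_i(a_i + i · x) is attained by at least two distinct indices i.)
Roots: {-7, -1, 0}

Each tropical root is a break point of the lower envelope of the lines y = a_i + i · x (there are 4 lines, with slopes 0, 1, ..., 3). Only the lines that attain the minimum somewhere contribute to roots; other lines are dominated. Here the surviving (envelope) indices are i = 3, i = 2, i = 1, i = 0.
Intersections between consecutive envelope lines give the roots: for adjacent envelope indices i < j the intersection is x = (a_i − a_j) / (j − i). Reading off the sorted break points: {-7, -1, 0}.
Verification: at each break x_0, at least two indices attain the minimum of min_i(a_i + i · x_0).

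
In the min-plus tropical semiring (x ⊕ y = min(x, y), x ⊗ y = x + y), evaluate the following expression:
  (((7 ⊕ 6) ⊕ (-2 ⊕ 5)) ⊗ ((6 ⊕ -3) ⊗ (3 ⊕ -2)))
(((7 ⊕ 6) ⊕ (-2 ⊕ 5)) ⊗ ((6 ⊕ -3) ⊗ (3 ⊕ -2))) = -7

Expand innermost to outermost. Recall ⊕ takes the minimum of its arguments and ⊗ takes their sum. Working out the expression (((7 ⊕ 6) ⊕ (-2 ⊕ 5)) ⊗ ((6 ⊕ -3) ⊗ (3 ⊕ -2))) gives -7.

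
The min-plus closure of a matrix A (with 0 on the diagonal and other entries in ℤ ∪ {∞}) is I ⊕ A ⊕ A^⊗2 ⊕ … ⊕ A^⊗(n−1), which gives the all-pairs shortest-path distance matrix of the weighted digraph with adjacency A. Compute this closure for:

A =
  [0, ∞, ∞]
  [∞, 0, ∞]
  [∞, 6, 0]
Closure =
  [0, ∞, ∞]
  [∞, 0, ∞]
  [∞, 6, 0]

This is the Floyd-Warshall all-pairs shortest-path computation. For each intermediate vertex k = 0, 1, …, 2, update dist[i][j] ← min(dist[i][j], dist[i][k] + dist[k][j]). The final matrix gives, for each (i, j), the minimum total weight of any directed path from i to j (possibly empty when i = j).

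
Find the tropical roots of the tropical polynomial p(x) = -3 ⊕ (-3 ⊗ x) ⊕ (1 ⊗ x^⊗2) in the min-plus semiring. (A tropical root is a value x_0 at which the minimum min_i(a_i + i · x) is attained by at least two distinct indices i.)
Roots: {-4, 0}

Each tropical root is a break point of the lower envelope of the lines y = a_i + i · x (there are 3 lines, with slopes 0, 1, ..., 2). Only the lines that attain the minimum somewhere contribute to roots; other lines are dominated. Here the surviving (envelope) indices are i = 2, i = 1, i = 0.
Intersections between consecutive envelope lines give the roots: for adjacent envelope indices i < j the intersection is x = (a_i − a_j) / (j − i). Reading off the sorted break points: {-4, 0}.
Verification: at each break x_0, at least two indices attain the minimum of min_i(a_i + i · x_0).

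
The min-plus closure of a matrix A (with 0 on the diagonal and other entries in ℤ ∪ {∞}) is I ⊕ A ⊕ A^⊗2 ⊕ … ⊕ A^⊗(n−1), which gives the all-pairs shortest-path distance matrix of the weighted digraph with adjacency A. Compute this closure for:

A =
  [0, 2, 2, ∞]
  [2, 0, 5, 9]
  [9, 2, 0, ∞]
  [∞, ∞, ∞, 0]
Closure =
  [0, 2, 2, 11]
  [2, 0, 4, 9]
  [4, 2, 0, 11]
  [∞, ∞, ∞, 0]

This is the Floyd-Warshall all-pairs shortest-path computation. For each intermediate vertex k = 0, 1, …, 3, update dist[i][j] ← min(dist[i][j], dist[i][k] + dist[k][j]). The final matrix gives, for each (i, j), the minimum total weight of any directed path from i to j (possibly empty when i = j).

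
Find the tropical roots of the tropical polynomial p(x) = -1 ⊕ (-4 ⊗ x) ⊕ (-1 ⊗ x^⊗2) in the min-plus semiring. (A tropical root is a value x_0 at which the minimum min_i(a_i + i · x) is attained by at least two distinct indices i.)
Roots: {-3, 3}

Each tropical root is a break point of the lower envelope of the lines y = a_i + i · x (there are 3 lines, with slopes 0, 1, ..., 2). Only the lines that attain the minimum somewhere contribute to roots; other lines are dominated. Here the surviving (envelope) indices are i = 2, i = 1, i = 0.
Intersections between consecutive envelope lines give the roots: for adjacent envelope indices i < j the intersection is x = (a_i − a_j) / (j − i). Reading off the sorted break points: {-3, 3}.
Verification: at each break x_0, at least two indices attain the minimum of min_i(a_i + i · x_0).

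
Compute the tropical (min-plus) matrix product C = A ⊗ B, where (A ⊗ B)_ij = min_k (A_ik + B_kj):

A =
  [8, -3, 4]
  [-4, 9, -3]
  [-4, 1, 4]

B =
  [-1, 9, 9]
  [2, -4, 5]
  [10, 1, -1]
A ⊗ B =
  [-1, -7, 2]
  [-5, -2, -4]
  [-5, -3, 3]

Apply the min-plus product entry-by-entry:
  C[0][0] = min over k of (A[0][0] + B[0][0] = 8 + -1 = 7, A[0][1] + B[1][0] = -3 + 2 = -1, A[0][2] + B[2][0] = 4 + 10 = 14) = -1 (attained at k = 1)
  C[0][1] = min over k of (A[0][0] + B[0][1] = 8 + 9 = 17, A[0][1] + B[1][1] = -3 + -4 = -7, A[0][2] + B[2][1] = 4 + 1 = 5) = -7 (attained at k = 1)
  C[0][2] = min over k of (A[0][0] + B[0][2] = 8 + 9 = 17, A[0][1] + B[1][2] = -3 + 5 = 2, A[0][2] + B[2][2] = 4 + -1 = 3) = 2 (attained at k = 1)
  C[1][0] = min over k of (A[1][0] + B[0][0] = -4 + -1 = -5, A[1][1] + B[1][0] = 9 + 2 = 11, A[1][2] + B[2][0] = -3 + 10 = 7) = -5 (attained at k = 0)
  C[1][1] = min over k of (A[1][0] + B[0][1] = -4 + 9 = 5, A[1][1] + B[1][1] = 9 + -4 = 5, A[1][2] + B[2][1] = -3 + 1 = -2) = -2 (attained at k = 2)
  C[1][2] = min over k of (A[1][0] + B[0][2] = -4 + 9 = 5, A[1][1] + B[1][2] = 9 + 5 = 14, A[1][2] + B[2][2] = -3 + -1 = -4) = -4 (attained at k = 2)
  C[2][0] = min over k of (A[2][0] + B[0][0] = -4 + -1 = -5, A[2][1] + B[1][0] = 1 + 2 = 3, A[2][2] + B[2][0] = 4 + 10 = 14) = -5 (attained at k = 0)
  C[2][1] = min over k of (A[2][0] + B[0][1] = -4 + 9 = 5, A[2][1] + B[1][1] = 1 + -4 = -3, A[2][2] + B[2][1] = 4 + 1 = 5) = -3 (attained at k = 1)
  C[2][2] = min over k of (A[2][0] + B[0][2] = -4 + 9 = 5, A[2][1] + B[1][2] = 1 + 5 = 6, A[2][2] + B[2][2] = 4 + -1 = 3) = 3 (attained at k = 2)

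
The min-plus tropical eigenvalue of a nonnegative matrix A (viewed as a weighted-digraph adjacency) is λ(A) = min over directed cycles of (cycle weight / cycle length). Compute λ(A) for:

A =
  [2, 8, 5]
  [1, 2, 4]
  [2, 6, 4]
λ(A) = 2

Enumerate directed cycles and compute their means (weight / length). Sample:
  cycle 0 → 0: weight = 2, length = 1, mean = 2/1 ≈ 2.000
  cycle 1 → 1: weight = 2, length = 1, mean = 2/1 ≈ 2.000
  cycle 2 → 2: weight = 4, length = 1, mean = 4/1 ≈ 4.000
  cycle 0 → 1 → 0: weight = 9, length = 2, mean = 9/2 ≈ 4.500
  cycle 0 → 2 → 0: weight = 7, length = 2, mean = 7/2 ≈ 3.500
  cycle 1 → 0 → 1: weight = 9, length = 2, mean = 9/2 ≈ 4.500
Minimum mean = 2.000, attained e.g. along the cycle 0 → 0 with weight 2 and length 1. So λ(A) = 2/1 = 2.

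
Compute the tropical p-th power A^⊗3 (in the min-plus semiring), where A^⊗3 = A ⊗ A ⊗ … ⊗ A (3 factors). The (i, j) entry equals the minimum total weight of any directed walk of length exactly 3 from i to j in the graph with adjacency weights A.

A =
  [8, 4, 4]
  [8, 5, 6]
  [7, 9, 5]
A^⊗3 =
  [16, 14, 14]
  [18, 15, 16]
  [17, 16, 15]

Each entry (A^⊗3)_ij equals the minimum over all length-3 walks i = v_0 → v_1 → … → v_3 = j of Σ_t A[v_t][v_{t+1}]. For example, for (i, j) = (0, 2) we minimise over 9 possible intermediate vertex sequences; the minimum is 14, attained along the walk 0 → 2 → 2 → 2.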